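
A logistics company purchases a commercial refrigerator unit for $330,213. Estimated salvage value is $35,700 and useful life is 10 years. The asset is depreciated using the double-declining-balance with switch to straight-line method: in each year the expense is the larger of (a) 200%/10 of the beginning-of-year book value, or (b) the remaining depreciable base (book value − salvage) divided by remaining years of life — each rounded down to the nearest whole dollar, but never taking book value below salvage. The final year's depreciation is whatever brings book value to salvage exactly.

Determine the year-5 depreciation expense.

Depreciable base = $330,213 − $35,700 = $294,513.
Year 1: DB = ⌊$330,213 × 200%/10⌋ = $66,042; SL = ⌊$294,513/10⌋ = $29,451 → take DB $66,042. Book value $264,171.
Year 2: DB = ⌊$264,171 × 200%/10⌋ = $52,834; SL = ⌊$228,471/9⌋ = $25,385 → take DB $52,834. Book value $211,337.
Year 3: DB = ⌊$211,337 × 200%/10⌋ = $42,267; SL = ⌊$175,637/8⌋ = $21,954 → take DB $42,267. Book value $169,070.
Year 4: DB = ⌊$169,070 × 200%/10⌋ = $33,814; SL = ⌊$133,370/7⌋ = $19,052 → take DB $33,814. Book value $135,256.
Year 5: DB = ⌊$135,256 × 200%/10⌋ = $27,051; SL = ⌊$99,556/6⌋ = $16,592 → take DB $27,051. Book value $108,205.

$27,051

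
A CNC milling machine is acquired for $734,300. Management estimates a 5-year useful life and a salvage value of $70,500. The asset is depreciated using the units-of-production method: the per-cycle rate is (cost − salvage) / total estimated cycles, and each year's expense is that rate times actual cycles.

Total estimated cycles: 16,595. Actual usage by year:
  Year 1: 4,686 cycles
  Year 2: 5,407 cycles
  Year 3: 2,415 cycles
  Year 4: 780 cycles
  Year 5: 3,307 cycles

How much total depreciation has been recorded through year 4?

$531,520

Depreciable base = $734,300 − $70,500 = $663,800.
Rate = $663,800 / 16,595 cycles = $40 per cycle.
Year 1: 4,686 × $40 = $187,440. Book value $546,860.
Year 2: 5,407 × $40 = $216,280. Book value $330,580.
Year 3: 2,415 × $40 = $96,600. Book value $233,980.
Year 4: 780 × $40 = $31,200. Book value $202,780.
Accumulated through year 4 = $734,300 − $202,780 = $531,520.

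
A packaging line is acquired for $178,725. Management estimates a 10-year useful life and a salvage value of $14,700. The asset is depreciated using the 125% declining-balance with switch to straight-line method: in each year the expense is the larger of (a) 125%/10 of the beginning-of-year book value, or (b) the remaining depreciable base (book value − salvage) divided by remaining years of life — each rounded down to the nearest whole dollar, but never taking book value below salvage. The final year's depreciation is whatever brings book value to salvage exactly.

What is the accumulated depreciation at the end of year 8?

$134,015

Depreciable base = $178,725 − $14,700 = $164,025.
Year 1: DB = ⌊$178,725 × 125%/10⌋ = $22,340; SL = ⌊$164,025/10⌋ = $16,402 → take DB $22,340. Book value $156,385.
Year 2: DB = ⌊$156,385 × 125%/10⌋ = $19,548; SL = ⌊$141,685/9⌋ = $15,742 → take DB $19,548. Book value $136,837.
Year 3: DB = ⌊$136,837 × 125%/10⌋ = $17,104; SL = ⌊$122,137/8⌋ = $15,267 → take DB $17,104. Book value $119,733.
Year 4: DB = ⌊$119,733 × 125%/10⌋ = $14,966; SL = ⌊$105,033/7⌋ = $15,004 → take SL $15,004. Book value $104,729.
Year 5: DB = ⌊$104,729 × 125%/10⌋ = $13,091; SL = ⌊$90,029/6⌋ = $15,004 → take SL $15,004. Book value $89,725.
Year 6: DB = ⌊$89,725 × 125%/10⌋ = $11,215; SL = ⌊$75,025/5⌋ = $15,005 → take SL $15,005. Book value $74,720.
Year 7: DB = ⌊$74,720 × 125%/10⌋ = $9,340; SL = ⌊$60,020/4⌋ = $15,005 → take SL $15,005. Book value $59,715.
Year 8: DB = ⌊$59,715 × 125%/10⌋ = $7,464; SL = ⌊$45,015/3⌋ = $15,005 → take SL $15,005. Book value $44,710.
Accumulated through year 8 = $178,725 − $44,710 = $134,015.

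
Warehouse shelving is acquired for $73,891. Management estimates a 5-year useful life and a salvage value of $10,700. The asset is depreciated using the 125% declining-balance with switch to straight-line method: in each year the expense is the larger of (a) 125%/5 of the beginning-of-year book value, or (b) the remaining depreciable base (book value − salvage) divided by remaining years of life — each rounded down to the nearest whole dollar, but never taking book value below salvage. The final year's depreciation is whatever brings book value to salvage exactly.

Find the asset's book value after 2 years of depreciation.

Depreciable base = $73,891 − $10,700 = $63,191.
Year 1: DB = ⌊$73,891 × 125%/5⌋ = $18,472; SL = ⌊$63,191/5⌋ = $12,638 → take DB $18,472. Book value $55,419.
Year 2: DB = ⌊$55,419 × 125%/5⌋ = $13,854; SL = ⌊$44,719/4⌋ = $11,179 → take DB $13,854. Book value $41,565.

$41,565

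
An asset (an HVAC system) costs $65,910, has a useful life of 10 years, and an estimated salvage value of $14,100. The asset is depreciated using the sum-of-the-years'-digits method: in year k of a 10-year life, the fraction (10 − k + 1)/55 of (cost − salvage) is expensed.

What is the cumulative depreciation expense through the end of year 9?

$50,868

Depreciable base = $65,910 − $14,100 = $51,810.
Sum of the years' digits = 10+9+8+7+6+5+4+3+2+1 = 55.
Year 1: $51,810 × 10/55 = $9,420. Book value $56,490.
Year 2: $51,810 × 9/55 = $8,478. Book value $48,012.
Year 3: $51,810 × 8/55 = $7,536. Book value $40,476.
Year 4: $51,810 × 7/55 = $6,594. Book value $33,882.
Year 5: $51,810 × 6/55 = $5,652. Book value $28,230.
Year 6: $51,810 × 5/55 = $4,710. Book value $23,520.
Year 7: $51,810 × 4/55 = $3,768. Book value $19,752.
Year 8: $51,810 × 3/55 = $2,826. Book value $16,926.
Year 9: $51,810 × 2/55 = $1,884. Book value $15,042.
Accumulated through year 9 = $65,910 − $15,042 = $50,868.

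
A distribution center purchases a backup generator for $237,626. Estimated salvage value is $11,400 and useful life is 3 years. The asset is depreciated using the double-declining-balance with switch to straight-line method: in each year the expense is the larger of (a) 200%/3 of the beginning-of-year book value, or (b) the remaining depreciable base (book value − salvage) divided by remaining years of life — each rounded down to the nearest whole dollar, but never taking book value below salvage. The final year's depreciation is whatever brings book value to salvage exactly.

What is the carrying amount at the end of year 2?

$26,403

Depreciable base = $237,626 − $11,400 = $226,226.
Year 1: DB = ⌊$237,626 × 200%/3⌋ = $158,417; SL = ⌊$226,226/3⌋ = $75,408 → take DB $158,417. Book value $79,209.
Year 2: DB = ⌊$79,209 × 200%/3⌋ = $52,806; SL = ⌊$67,809/2⌋ = $33,904 → take DB $52,806. Book value $26,403.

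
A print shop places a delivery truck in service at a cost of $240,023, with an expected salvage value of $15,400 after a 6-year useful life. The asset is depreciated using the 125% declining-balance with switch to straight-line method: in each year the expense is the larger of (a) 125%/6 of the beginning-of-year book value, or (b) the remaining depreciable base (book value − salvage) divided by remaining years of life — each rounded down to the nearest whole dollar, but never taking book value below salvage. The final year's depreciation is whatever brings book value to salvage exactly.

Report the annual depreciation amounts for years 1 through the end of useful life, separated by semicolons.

$50,004; $39,587; $33,758; $33,758; $33,758; $33,758

Depreciable base = $240,023 − $15,400 = $224,623.
Year 1: DB = ⌊$240,023 × 125%/6⌋ = $50,004; SL = ⌊$224,623/6⌋ = $37,437 → take DB $50,004. Book value $190,019.
Year 2: DB = ⌊$190,019 × 125%/6⌋ = $39,587; SL = ⌊$174,619/5⌋ = $34,923 → take DB $39,587. Book value $150,432.
Year 3: DB = ⌊$150,432 × 125%/6⌋ = $31,340; SL = ⌊$135,032/4⌋ = $33,758 → take SL $33,758. Book value $116,674.
Year 4: DB = ⌊$116,674 × 125%/6⌋ = $24,307; SL = ⌊$101,274/3⌋ = $33,758 → take SL $33,758. Book value $82,916.
Year 5: DB = ⌊$82,916 × 125%/6⌋ = $17,274; SL = ⌊$67,516/2⌋ = $33,758 → take SL $33,758. Book value $49,158.
Year 6 (final): $49,158 − $15,400 = $33,758. Book value $15,400.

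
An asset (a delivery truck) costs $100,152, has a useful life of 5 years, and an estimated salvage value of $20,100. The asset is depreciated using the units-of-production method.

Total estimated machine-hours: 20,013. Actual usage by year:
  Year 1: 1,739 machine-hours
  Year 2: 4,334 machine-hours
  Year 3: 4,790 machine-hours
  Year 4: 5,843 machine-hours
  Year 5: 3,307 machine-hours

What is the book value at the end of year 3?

$56,700

Depreciable base = $100,152 − $20,100 = $80,052.
Rate = $80,052 / 20,013 machine-hours = $4 per machine-hour.
Year 1: 1,739 × $4 = $6,956. Book value $93,196.
Year 2: 4,334 × $4 = $17,336. Book value $75,860.
Year 3: 4,790 × $4 = $19,160. Book value $56,700.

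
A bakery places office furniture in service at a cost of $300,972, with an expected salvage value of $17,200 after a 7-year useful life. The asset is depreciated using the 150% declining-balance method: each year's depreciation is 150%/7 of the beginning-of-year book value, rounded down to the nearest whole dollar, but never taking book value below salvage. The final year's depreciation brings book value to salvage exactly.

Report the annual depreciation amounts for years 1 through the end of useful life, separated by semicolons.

Depreciable base = $300,972 − $17,200 = $283,772.
Year 1: ⌊$300,972 × 150%/7⌋ = $64,494. Book value $236,478.
Year 2: ⌊$236,478 × 150%/7⌋ = $50,673. Book value $185,805.
Year 3: ⌊$185,805 × 150%/7⌋ = $39,815. Book value $145,990.
Year 4: ⌊$145,990 × 150%/7⌋ = $31,283. Book value $114,707.
Year 5: ⌊$114,707 × 150%/7⌋ = $24,580. Book value $90,127.
Year 6: ⌊$90,127 × 150%/7⌋ = $19,312. Book value $70,815.
Year 7 (final): $70,815 − $17,200 = $53,615. Book value $17,200.

$64,494; $50,673; $39,815; $31,283; $24,580; $19,312; $53,615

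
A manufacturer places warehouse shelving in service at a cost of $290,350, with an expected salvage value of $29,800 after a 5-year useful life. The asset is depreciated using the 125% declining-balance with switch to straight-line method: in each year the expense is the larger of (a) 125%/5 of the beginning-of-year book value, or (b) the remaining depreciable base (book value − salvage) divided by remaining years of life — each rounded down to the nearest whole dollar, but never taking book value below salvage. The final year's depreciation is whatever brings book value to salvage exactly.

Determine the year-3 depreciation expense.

Depreciable base = $290,350 − $29,800 = $260,550.
Year 1: DB = ⌊$290,350 × 125%/5⌋ = $72,587; SL = ⌊$260,550/5⌋ = $52,110 → take DB $72,587. Book value $217,763.
Year 2: DB = ⌊$217,763 × 125%/5⌋ = $54,440; SL = ⌊$187,963/4⌋ = $46,990 → take DB $54,440. Book value $163,323.
Year 3: DB = ⌊$163,323 × 125%/5⌋ = $40,830; SL = ⌊$133,523/3⌋ = $44,507 → take SL $44,507. Book value $118,816.

$44,507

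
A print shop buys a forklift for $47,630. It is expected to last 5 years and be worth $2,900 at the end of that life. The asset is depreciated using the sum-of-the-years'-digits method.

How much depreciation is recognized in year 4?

$5,964

Depreciable base = $47,630 − $2,900 = $44,730.
Sum of the years' digits = 5+4+3+2+1 = 15.
Year 1: $44,730 × 5/15 = $14,910. Book value $32,720.
Year 2: $44,730 × 4/15 = $11,928. Book value $20,792.
Year 3: $44,730 × 3/15 = $8,946. Book value $11,846.
Year 4: $44,730 × 2/15 = $5,964. Book value $5,882.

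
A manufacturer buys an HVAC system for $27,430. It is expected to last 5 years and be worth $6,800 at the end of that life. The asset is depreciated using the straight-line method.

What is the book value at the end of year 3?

$15,052

Depreciable base = $27,430 − $6,800 = $20,630.
Annual expense = $20,630 / 5 = $4,126.
End of year 1: book value $23,304.
End of year 2: book value $19,178.
End of year 3: book value $15,052.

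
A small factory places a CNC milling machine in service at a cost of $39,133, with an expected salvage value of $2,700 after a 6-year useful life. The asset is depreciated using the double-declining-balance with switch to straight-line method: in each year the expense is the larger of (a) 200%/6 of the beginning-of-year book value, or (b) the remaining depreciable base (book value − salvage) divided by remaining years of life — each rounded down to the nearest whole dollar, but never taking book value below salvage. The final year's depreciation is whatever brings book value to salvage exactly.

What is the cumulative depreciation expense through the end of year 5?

$33,979

Depreciable base = $39,133 − $2,700 = $36,433.
Year 1: DB = ⌊$39,133 × 200%/6⌋ = $13,044; SL = ⌊$36,433/6⌋ = $6,072 → take DB $13,044. Book value $26,089.
Year 2: DB = ⌊$26,089 × 200%/6⌋ = $8,696; SL = ⌊$23,389/5⌋ = $4,677 → take DB $8,696. Book value $17,393.
Year 3: DB = ⌊$17,393 × 200%/6⌋ = $5,797; SL = ⌊$14,693/4⌋ = $3,673 → take DB $5,797. Book value $11,596.
Year 4: DB = ⌊$11,596 × 200%/6⌋ = $3,865; SL = ⌊$8,896/3⌋ = $2,965 → take DB $3,865. Book value $7,731.
Year 5: DB = ⌊$7,731 × 200%/6⌋ = $2,577; SL = ⌊$5,031/2⌋ = $2,515 → take DB $2,577. Book value $5,154.
Accumulated through year 5 = $39,133 − $5,154 = $33,979.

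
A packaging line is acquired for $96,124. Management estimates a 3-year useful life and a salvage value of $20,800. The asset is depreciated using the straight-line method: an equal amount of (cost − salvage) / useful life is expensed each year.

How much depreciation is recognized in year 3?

$25,108

Depreciable base = $96,124 − $20,800 = $75,324.
Annual expense = $75,324 / 3 = $25,108.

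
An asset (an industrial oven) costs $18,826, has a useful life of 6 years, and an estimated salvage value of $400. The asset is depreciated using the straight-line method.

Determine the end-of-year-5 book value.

$3,471

Depreciable base = $18,826 − $400 = $18,426.
Annual expense = $18,426 / 6 = $3,071.
End of year 1: book value $15,755.
End of year 2: book value $12,684.
End of year 3: book value $9,613.
End of year 4: book value $6,542.
End of year 5: book value $3,471.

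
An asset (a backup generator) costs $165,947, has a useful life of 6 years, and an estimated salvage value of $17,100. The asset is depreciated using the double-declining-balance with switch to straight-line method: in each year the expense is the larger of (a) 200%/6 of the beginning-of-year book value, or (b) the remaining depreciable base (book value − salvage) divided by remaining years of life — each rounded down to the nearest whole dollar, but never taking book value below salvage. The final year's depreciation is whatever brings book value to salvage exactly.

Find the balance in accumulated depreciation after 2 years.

Depreciable base = $165,947 − $17,100 = $148,847.
Year 1: DB = ⌊$165,947 × 200%/6⌋ = $55,315; SL = ⌊$148,847/6⌋ = $24,807 → take DB $55,315. Book value $110,632.
Year 2: DB = ⌊$110,632 × 200%/6⌋ = $36,877; SL = ⌊$93,532/5⌋ = $18,706 → take DB $36,877. Book value $73,755.
Accumulated through year 2 = $165,947 − $73,755 = $92,192.

$92,192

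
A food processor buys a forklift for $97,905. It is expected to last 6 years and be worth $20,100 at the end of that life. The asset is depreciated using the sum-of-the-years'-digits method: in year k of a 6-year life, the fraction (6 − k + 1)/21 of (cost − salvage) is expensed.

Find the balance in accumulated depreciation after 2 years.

$40,755

Depreciable base = $97,905 − $20,100 = $77,805.
Sum of the years' digits = 6+5+4+3+2+1 = 21.
Year 1: $77,805 × 6/21 = $22,230. Book value $75,675.
Year 2: $77,805 × 5/21 = $18,525. Book value $57,150.
Accumulated through year 2 = $97,905 − $57,150 = $40,755.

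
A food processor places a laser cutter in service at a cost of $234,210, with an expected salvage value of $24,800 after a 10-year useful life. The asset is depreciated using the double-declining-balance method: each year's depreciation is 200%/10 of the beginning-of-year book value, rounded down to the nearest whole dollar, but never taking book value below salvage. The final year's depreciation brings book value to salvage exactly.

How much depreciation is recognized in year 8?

$9,823

Depreciable base = $234,210 − $24,800 = $209,410.
Year 1: ⌊$234,210 × 200%/10⌋ = $46,842. Book value $187,368.
Year 2: ⌊$187,368 × 200%/10⌋ = $37,473. Book value $149,895.
Year 3: ⌊$149,895 × 200%/10⌋ = $29,979. Book value $119,916.
Year 4: ⌊$119,916 × 200%/10⌋ = $23,983. Book value $95,933.
Year 5: ⌊$95,933 × 200%/10⌋ = $19,186. Book value $76,747.
Year 6: ⌊$76,747 × 200%/10⌋ = $15,349. Book value $61,398.
Year 7: ⌊$61,398 × 200%/10⌋ = $12,279. Book value $49,119.
Year 8: ⌊$49,119 × 200%/10⌋ = $9,823. Book value $39,296.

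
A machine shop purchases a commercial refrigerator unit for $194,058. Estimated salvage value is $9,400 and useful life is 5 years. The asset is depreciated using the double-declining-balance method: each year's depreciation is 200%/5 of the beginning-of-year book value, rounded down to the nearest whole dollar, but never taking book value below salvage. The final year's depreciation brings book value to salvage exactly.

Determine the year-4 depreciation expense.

$16,766

Depreciable base = $194,058 − $9,400 = $184,658.
Year 1: ⌊$194,058 × 200%/5⌋ = $77,623. Book value $116,435.
Year 2: ⌊$116,435 × 200%/5⌋ = $46,574. Book value $69,861.
Year 3: ⌊$69,861 × 200%/5⌋ = $27,944. Book value $41,917.
Year 4: ⌊$41,917 × 200%/5⌋ = $16,766. Book value $25,151.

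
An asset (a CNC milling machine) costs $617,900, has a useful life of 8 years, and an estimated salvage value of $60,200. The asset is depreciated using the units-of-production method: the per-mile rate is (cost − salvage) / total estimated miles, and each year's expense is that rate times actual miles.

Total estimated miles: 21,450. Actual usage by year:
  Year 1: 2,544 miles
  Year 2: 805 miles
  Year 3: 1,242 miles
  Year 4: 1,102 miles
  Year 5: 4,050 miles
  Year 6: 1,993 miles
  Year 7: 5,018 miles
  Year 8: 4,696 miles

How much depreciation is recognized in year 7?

$130,468

Depreciable base = $617,900 − $60,200 = $557,700.
Rate = $557,700 / 21,450 miles = $26 per mile.
Year 1: 2,544 × $26 = $66,144. Book value $551,756.
Year 2: 805 × $26 = $20,930. Book value $530,826.
Year 3: 1,242 × $26 = $32,292. Book value $498,534.
Year 4: 1,102 × $26 = $28,652. Book value $469,882.
Year 5: 4,050 × $26 = $105,300. Book value $364,582.
Year 6: 1,993 × $26 = $51,818. Book value $312,764.
Year 7: 5,018 × $26 = $130,468. Book value $182,296.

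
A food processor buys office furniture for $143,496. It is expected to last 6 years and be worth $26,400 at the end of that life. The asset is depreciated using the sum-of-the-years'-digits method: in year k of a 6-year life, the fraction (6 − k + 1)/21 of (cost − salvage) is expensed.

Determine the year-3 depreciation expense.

Depreciable base = $143,496 − $26,400 = $117,096.
Sum of the years' digits = 6+5+4+3+2+1 = 21.
Year 1: $117,096 × 6/21 = $33,456. Book value $110,040.
Year 2: $117,096 × 5/21 = $27,880. Book value $82,160.
Year 3: $117,096 × 4/21 = $22,304. Book value $59,856.

$22,304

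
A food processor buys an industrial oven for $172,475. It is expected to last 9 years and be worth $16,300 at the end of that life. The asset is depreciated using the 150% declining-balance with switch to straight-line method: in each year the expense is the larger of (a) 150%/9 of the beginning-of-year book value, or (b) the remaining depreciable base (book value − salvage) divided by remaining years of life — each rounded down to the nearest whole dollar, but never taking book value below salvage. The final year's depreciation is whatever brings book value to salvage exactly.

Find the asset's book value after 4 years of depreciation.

Depreciable base = $172,475 − $16,300 = $156,175.
Year 1: DB = ⌊$172,475 × 150%/9⌋ = $28,745; SL = ⌊$156,175/9⌋ = $17,352 → take DB $28,745. Book value $143,730.
Year 2: DB = ⌊$143,730 × 150%/9⌋ = $23,955; SL = ⌊$127,430/8⌋ = $15,928 → take DB $23,955. Book value $119,775.
Year 3: DB = ⌊$119,775 × 150%/9⌋ = $19,962; SL = ⌊$103,475/7⌋ = $14,782 → take DB $19,962. Book value $99,813.
Year 4: DB = ⌊$99,813 × 150%/9⌋ = $16,635; SL = ⌊$83,513/6⌋ = $13,918 → take DB $16,635. Book value $83,178.

$83,178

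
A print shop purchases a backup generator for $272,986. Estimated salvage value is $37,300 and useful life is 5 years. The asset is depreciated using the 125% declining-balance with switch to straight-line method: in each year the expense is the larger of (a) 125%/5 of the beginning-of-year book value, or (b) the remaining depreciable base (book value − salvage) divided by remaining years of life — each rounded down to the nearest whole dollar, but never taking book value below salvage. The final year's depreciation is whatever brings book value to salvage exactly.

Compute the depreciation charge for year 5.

Depreciable base = $272,986 − $37,300 = $235,686.
Year 1: DB = ⌊$272,986 × 125%/5⌋ = $68,246; SL = ⌊$235,686/5⌋ = $47,137 → take DB $68,246. Book value $204,740.
Year 2: DB = ⌊$204,740 × 125%/5⌋ = $51,185; SL = ⌊$167,440/4⌋ = $41,860 → take DB $51,185. Book value $153,555.
Year 3: DB = ⌊$153,555 × 125%/5⌋ = $38,388; SL = ⌊$116,255/3⌋ = $38,751 → take SL $38,751. Book value $114,804.
Year 4: DB = ⌊$114,804 × 125%/5⌋ = $28,701; SL = ⌊$77,504/2⌋ = $38,752 → take SL $38,752. Book value $76,052.
Year 5 (final): $76,052 − $37,300 = $38,752. Book value $37,300.

$38,752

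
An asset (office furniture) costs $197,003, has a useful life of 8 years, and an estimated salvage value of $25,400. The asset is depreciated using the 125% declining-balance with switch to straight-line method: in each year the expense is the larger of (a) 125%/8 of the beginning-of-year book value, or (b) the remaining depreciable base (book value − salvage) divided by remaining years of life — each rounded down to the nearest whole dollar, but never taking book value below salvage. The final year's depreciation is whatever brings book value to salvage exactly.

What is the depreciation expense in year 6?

$18,587

Depreciable base = $197,003 − $25,400 = $171,603.
Year 1: DB = ⌊$197,003 × 125%/8⌋ = $30,781; SL = ⌊$171,603/8⌋ = $21,450 → take DB $30,781. Book value $166,222.
Year 2: DB = ⌊$166,222 × 125%/8⌋ = $25,972; SL = ⌊$140,822/7⌋ = $20,117 → take DB $25,972. Book value $140,250.
Year 3: DB = ⌊$140,250 × 125%/8⌋ = $21,914; SL = ⌊$114,850/6⌋ = $19,141 → take DB $21,914. Book value $118,336.
Year 4: DB = ⌊$118,336 × 125%/8⌋ = $18,490; SL = ⌊$92,936/5⌋ = $18,587 → take SL $18,587. Book value $99,749.
Year 5: DB = ⌊$99,749 × 125%/8⌋ = $15,585; SL = ⌊$74,349/4⌋ = $18,587 → take SL $18,587. Book value $81,162.
Year 6: DB = ⌊$81,162 × 125%/8⌋ = $12,681; SL = ⌊$55,762/3⌋ = $18,587 → take SL $18,587. Book value $62,575.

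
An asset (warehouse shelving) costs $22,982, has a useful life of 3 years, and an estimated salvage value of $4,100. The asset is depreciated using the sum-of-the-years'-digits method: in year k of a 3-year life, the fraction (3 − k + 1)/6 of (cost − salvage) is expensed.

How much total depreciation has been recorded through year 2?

$15,735

Depreciable base = $22,982 − $4,100 = $18,882.
Sum of the years' digits = 3+2+1 = 6.
Year 1: $18,882 × 3/6 = $9,441. Book value $13,541.
Year 2: $18,882 × 2/6 = $6,294. Book value $7,247.
Accumulated through year 2 = $22,982 − $7,247 = $15,735.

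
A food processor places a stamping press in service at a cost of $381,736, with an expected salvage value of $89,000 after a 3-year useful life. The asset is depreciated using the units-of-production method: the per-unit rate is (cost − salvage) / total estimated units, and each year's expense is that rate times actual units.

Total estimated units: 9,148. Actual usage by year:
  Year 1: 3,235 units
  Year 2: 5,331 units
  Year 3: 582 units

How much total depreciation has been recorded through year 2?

Depreciable base = $381,736 − $89,000 = $292,736.
Rate = $292,736 / 9,148 units = $32 per unit.
Year 1: 3,235 × $32 = $103,520. Book value $278,216.
Year 2: 5,331 × $32 = $170,592. Book value $107,624.
Accumulated through year 2 = $381,736 − $107,624 = $274,112.

$274,112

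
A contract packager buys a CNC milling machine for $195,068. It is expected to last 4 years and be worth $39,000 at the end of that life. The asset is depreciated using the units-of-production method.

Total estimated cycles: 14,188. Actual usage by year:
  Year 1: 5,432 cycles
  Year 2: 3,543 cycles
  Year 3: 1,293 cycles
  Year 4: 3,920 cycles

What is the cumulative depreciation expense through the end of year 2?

$98,725

Depreciable base = $195,068 − $39,000 = $156,068.
Rate = $156,068 / 14,188 cycles = $11 per cycle.
Year 1: 5,432 × $11 = $59,752. Book value $135,316.
Year 2: 3,543 × $11 = $38,973. Book value $96,343.
Accumulated through year 2 = $195,068 − $96,343 = $98,725.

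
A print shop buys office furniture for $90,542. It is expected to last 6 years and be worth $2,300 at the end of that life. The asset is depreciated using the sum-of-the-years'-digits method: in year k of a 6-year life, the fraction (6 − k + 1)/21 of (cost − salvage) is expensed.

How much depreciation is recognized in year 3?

Depreciable base = $90,542 − $2,300 = $88,242.
Sum of the years' digits = 6+5+4+3+2+1 = 21.
Year 1: $88,242 × 6/21 = $25,212. Book value $65,330.
Year 2: $88,242 × 5/21 = $21,010. Book value $44,320.
Year 3: $88,242 × 4/21 = $16,808. Book value $27,512.

$16,808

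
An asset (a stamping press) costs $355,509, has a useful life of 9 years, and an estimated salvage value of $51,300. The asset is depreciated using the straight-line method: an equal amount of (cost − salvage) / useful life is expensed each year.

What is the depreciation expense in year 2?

$33,801

Depreciable base = $355,509 − $51,300 = $304,209.
Annual expense = $304,209 / 9 = $33,801.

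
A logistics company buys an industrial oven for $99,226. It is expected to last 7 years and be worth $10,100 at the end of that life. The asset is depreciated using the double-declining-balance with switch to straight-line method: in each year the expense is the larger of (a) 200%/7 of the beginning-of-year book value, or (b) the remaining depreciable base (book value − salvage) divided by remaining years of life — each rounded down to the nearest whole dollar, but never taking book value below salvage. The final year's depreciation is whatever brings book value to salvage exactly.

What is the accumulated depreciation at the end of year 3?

Depreciable base = $99,226 − $10,100 = $89,126.
Year 1: DB = ⌊$99,226 × 200%/7⌋ = $28,350; SL = ⌊$89,126/7⌋ = $12,732 → take DB $28,350. Book value $70,876.
Year 2: DB = ⌊$70,876 × 200%/7⌋ = $20,250; SL = ⌊$60,776/6⌋ = $10,129 → take DB $20,250. Book value $50,626.
Year 3: DB = ⌊$50,626 × 200%/7⌋ = $14,464; SL = ⌊$40,526/5⌋ = $8,105 → take DB $14,464. Book value $36,162.
Accumulated through year 3 = $99,226 − $36,162 = $63,064.

$63,064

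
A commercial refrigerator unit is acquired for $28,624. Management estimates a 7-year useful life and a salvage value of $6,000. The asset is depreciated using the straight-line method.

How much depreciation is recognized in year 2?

$3,232

Depreciable base = $28,624 − $6,000 = $22,624.
Annual expense = $22,624 / 7 = $3,232.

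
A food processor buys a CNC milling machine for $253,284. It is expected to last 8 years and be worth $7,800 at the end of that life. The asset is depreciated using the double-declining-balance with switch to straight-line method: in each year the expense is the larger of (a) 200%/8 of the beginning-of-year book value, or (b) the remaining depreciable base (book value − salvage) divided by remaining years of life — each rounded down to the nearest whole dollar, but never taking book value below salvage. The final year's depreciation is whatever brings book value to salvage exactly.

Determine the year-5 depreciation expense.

Depreciable base = $253,284 − $7,800 = $245,484.
Year 1: DB = ⌊$253,284 × 200%/8⌋ = $63,321; SL = ⌊$245,484/8⌋ = $30,685 → take DB $63,321. Book value $189,963.
Year 2: DB = ⌊$189,963 × 200%/8⌋ = $47,490; SL = ⌊$182,163/7⌋ = $26,023 → take DB $47,490. Book value $142,473.
Year 3: DB = ⌊$142,473 × 200%/8⌋ = $35,618; SL = ⌊$134,673/6⌋ = $22,445 → take DB $35,618. Book value $106,855.
Year 4: DB = ⌊$106,855 × 200%/8⌋ = $26,713; SL = ⌊$99,055/5⌋ = $19,811 → take DB $26,713. Book value $80,142.
Year 5: DB = ⌊$80,142 × 200%/8⌋ = $20,035; SL = ⌊$72,342/4⌋ = $18,085 → take DB $20,035. Book value $60,107.

$20,035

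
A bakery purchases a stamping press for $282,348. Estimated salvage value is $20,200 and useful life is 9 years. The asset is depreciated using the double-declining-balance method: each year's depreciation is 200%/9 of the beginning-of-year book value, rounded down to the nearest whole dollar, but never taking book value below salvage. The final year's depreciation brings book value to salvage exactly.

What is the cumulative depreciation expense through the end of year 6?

$219,841

Depreciable base = $282,348 − $20,200 = $262,148.
Year 1: ⌊$282,348 × 200%/9⌋ = $62,744. Book value $219,604.
Year 2: ⌊$219,604 × 200%/9⌋ = $48,800. Book value $170,804.
Year 3: ⌊$170,804 × 200%/9⌋ = $37,956. Book value $132,848.
Year 4: ⌊$132,848 × 200%/9⌋ = $29,521. Book value $103,327.
Year 5: ⌊$103,327 × 200%/9⌋ = $22,961. Book value $80,366.
Year 6: ⌊$80,366 × 200%/9⌋ = $17,859. Book value $62,507.
Accumulated through year 6 = $282,348 − $62,507 = $219,841.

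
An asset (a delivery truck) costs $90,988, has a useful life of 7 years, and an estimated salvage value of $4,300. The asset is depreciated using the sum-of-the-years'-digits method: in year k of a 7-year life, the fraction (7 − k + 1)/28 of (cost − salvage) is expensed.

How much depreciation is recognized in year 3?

$15,480

Depreciable base = $90,988 − $4,300 = $86,688.
Sum of the years' digits = 7+6+5+4+3+2+1 = 28.
Year 1: $86,688 × 7/28 = $21,672. Book value $69,316.
Year 2: $86,688 × 6/28 = $18,576. Book value $50,740.
Year 3: $86,688 × 5/28 = $15,480. Book value $35,260.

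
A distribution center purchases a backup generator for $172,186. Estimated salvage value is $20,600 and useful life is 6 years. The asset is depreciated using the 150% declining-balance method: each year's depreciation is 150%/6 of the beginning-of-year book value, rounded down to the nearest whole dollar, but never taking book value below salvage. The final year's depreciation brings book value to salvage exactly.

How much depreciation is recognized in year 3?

Depreciable base = $172,186 − $20,600 = $151,586.
Year 1: ⌊$172,186 × 150%/6⌋ = $43,046. Book value $129,140.
Year 2: ⌊$129,140 × 150%/6⌋ = $32,285. Book value $96,855.
Year 3: ⌊$96,855 × 150%/6⌋ = $24,213. Book value $72,642.

$24,213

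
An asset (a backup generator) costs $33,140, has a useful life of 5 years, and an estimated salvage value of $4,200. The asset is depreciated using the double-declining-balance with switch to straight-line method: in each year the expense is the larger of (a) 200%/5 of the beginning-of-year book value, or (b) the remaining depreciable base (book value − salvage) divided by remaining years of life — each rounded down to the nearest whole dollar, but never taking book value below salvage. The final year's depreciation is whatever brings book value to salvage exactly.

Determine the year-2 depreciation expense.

$7,953

Depreciable base = $33,140 − $4,200 = $28,940.
Year 1: DB = ⌊$33,140 × 200%/5⌋ = $13,256; SL = ⌊$28,940/5⌋ = $5,788 → take DB $13,256. Book value $19,884.
Year 2: DB = ⌊$19,884 × 200%/5⌋ = $7,953; SL = ⌊$15,684/4⌋ = $3,921 → take DB $7,953. Book value $11,931.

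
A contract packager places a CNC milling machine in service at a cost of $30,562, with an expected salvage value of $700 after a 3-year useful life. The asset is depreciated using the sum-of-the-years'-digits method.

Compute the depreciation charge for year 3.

Depreciable base = $30,562 − $700 = $29,862.
Sum of the years' digits = 3+2+1 = 6.
Year 1: $29,862 × 3/6 = $14,931. Book value $15,631.
Year 2: $29,862 × 2/6 = $9,954. Book value $5,677.
Year 3: $29,862 × 1/6 = $4,977. Book value $700.

$4,977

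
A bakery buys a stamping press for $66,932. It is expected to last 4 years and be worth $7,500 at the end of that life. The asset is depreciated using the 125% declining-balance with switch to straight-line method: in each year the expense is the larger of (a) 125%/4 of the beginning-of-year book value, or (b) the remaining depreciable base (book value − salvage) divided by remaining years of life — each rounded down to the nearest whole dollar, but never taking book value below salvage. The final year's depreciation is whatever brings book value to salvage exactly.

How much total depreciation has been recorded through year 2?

$35,296

Depreciable base = $66,932 − $7,500 = $59,432.
Year 1: DB = ⌊$66,932 × 125%/4⌋ = $20,916; SL = ⌊$59,432/4⌋ = $14,858 → take DB $20,916. Book value $46,016.
Year 2: DB = ⌊$46,016 × 125%/4⌋ = $14,380; SL = ⌊$38,516/3⌋ = $12,838 → take DB $14,380. Book value $31,636.
Accumulated through year 2 = $66,932 − $31,636 = $35,296.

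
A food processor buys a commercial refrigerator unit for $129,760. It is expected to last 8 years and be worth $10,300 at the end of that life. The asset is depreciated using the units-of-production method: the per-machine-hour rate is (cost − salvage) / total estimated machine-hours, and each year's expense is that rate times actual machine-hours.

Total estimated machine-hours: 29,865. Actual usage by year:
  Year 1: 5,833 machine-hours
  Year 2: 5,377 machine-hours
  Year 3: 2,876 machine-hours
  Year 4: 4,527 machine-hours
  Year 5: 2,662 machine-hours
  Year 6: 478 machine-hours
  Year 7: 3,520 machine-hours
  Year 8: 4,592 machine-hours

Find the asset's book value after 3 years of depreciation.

Depreciable base = $129,760 − $10,300 = $119,460.
Rate = $119,460 / 29,865 machine-hours = $4 per machine-hour.
Year 1: 5,833 × $4 = $23,332. Book value $106,428.
Year 2: 5,377 × $4 = $21,508. Book value $84,920.
Year 3: 2,876 × $4 = $11,504. Book value $73,416.

$73,416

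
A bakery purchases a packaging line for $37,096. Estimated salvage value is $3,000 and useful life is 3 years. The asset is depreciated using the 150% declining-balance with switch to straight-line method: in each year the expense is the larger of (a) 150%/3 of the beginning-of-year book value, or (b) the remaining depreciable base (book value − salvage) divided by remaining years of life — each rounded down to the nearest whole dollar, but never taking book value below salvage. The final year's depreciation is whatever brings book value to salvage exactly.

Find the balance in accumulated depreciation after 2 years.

$27,822

Depreciable base = $37,096 − $3,000 = $34,096.
Year 1: DB = ⌊$37,096 × 150%/3⌋ = $18,548; SL = ⌊$34,096/3⌋ = $11,365 → take DB $18,548. Book value $18,548.
Year 2: DB = ⌊$18,548 × 150%/3⌋ = $9,274; SL = ⌊$15,548/2⌋ = $7,774 → take DB $9,274. Book value $9,274.
Accumulated through year 2 = $37,096 − $9,274 = $27,822.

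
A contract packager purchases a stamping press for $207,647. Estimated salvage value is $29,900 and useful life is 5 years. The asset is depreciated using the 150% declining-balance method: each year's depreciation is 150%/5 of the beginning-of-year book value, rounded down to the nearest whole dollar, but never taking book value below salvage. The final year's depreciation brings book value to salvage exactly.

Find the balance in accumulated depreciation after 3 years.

Depreciable base = $207,647 − $29,900 = $177,747.
Year 1: ⌊$207,647 × 150%/5⌋ = $62,294. Book value $145,353.
Year 2: ⌊$145,353 × 150%/5⌋ = $43,605. Book value $101,748.
Year 3: ⌊$101,748 × 150%/5⌋ = $30,524. Book value $71,224.
Accumulated through year 3 = $207,647 − $71,224 = $136,423.

$136,423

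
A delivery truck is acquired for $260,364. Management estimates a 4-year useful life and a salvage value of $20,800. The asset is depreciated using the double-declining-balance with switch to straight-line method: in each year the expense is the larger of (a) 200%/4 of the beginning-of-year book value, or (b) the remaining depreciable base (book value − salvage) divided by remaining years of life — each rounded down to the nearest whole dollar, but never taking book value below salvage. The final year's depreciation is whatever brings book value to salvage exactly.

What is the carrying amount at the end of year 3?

Depreciable base = $260,364 − $20,800 = $239,564.
Year 1: DB = ⌊$260,364 × 200%/4⌋ = $130,182; SL = ⌊$239,564/4⌋ = $59,891 → take DB $130,182. Book value $130,182.
Year 2: DB = ⌊$130,182 × 200%/4⌋ = $65,091; SL = ⌊$109,382/3⌋ = $36,460 → take DB $65,091. Book value $65,091.
Year 3: DB = ⌊$65,091 × 200%/4⌋ = $32,545; SL = ⌊$44,291/2⌋ = $22,145 → take DB $32,545. Book value $32,546.

$32,546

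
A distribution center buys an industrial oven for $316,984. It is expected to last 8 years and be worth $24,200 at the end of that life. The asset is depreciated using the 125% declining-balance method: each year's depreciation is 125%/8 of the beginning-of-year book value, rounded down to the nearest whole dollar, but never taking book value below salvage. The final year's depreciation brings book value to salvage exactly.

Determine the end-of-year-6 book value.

Depreciable base = $316,984 − $24,200 = $292,784.
Year 1: ⌊$316,984 × 125%/8⌋ = $49,528. Book value $267,456.
Year 2: ⌊$267,456 × 125%/8⌋ = $41,790. Book value $225,666.
Year 3: ⌊$225,666 × 125%/8⌋ = $35,260. Book value $190,406.
Year 4: ⌊$190,406 × 125%/8⌋ = $29,750. Book value $160,656.
Year 5: ⌊$160,656 × 125%/8⌋ = $25,102. Book value $135,554.
Year 6: ⌊$135,554 × 125%/8⌋ = $21,180. Book value $114,374.

$114,374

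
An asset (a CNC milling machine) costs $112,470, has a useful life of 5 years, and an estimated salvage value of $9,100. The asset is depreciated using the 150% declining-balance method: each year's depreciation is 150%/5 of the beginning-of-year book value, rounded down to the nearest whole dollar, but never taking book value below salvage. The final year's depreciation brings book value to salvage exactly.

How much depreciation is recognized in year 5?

$17,905

Depreciable base = $112,470 − $9,100 = $103,370.
Year 1: ⌊$112,470 × 150%/5⌋ = $33,741. Book value $78,729.
Year 2: ⌊$78,729 × 150%/5⌋ = $23,618. Book value $55,111.
Year 3: ⌊$55,111 × 150%/5⌋ = $16,533. Book value $38,578.
Year 4: ⌊$38,578 × 150%/5⌋ = $11,573. Book value $27,005.
Year 5 (final): $27,005 − $9,100 = $17,905. Book value $9,100.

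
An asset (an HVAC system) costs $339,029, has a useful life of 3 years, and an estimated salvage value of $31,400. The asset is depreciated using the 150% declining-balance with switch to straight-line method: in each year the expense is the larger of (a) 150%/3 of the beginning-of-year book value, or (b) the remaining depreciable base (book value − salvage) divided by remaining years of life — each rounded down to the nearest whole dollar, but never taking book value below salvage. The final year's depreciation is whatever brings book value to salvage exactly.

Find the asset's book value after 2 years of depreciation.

$84,758

Depreciable base = $339,029 − $31,400 = $307,629.
Year 1: DB = ⌊$339,029 × 150%/3⌋ = $169,514; SL = ⌊$307,629/3⌋ = $102,543 → take DB $169,514. Book value $169,515.
Year 2: DB = ⌊$169,515 × 150%/3⌋ = $84,757; SL = ⌊$138,115/2⌋ = $69,057 → take DB $84,757. Book value $84,758.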